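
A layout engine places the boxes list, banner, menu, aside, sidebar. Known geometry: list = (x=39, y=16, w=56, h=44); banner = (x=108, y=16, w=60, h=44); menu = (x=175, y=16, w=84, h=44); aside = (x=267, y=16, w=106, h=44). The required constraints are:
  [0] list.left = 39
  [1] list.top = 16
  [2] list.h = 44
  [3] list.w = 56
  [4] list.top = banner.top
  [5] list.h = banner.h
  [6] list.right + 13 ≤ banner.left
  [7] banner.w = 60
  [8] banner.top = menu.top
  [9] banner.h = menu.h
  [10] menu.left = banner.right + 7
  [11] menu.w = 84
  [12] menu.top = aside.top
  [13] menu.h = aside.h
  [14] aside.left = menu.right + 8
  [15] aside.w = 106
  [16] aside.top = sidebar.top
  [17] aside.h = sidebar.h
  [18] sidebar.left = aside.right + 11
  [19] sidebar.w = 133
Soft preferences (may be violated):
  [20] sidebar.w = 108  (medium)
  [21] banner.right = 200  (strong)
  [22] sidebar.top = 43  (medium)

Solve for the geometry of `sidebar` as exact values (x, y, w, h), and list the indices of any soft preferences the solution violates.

1. sidebar.y = 16  [aside.top = sidebar.top]
2. sidebar.h = 44  [aside.h = sidebar.h]
3. sidebar.x = 384  [sidebar.left = aside.right + 11]
4. sidebar.w = 133  [sidebar.w = 133]

sidebar = (x=384, y=16, w=133, h=44)
violated soft preferences: 20, 21, 22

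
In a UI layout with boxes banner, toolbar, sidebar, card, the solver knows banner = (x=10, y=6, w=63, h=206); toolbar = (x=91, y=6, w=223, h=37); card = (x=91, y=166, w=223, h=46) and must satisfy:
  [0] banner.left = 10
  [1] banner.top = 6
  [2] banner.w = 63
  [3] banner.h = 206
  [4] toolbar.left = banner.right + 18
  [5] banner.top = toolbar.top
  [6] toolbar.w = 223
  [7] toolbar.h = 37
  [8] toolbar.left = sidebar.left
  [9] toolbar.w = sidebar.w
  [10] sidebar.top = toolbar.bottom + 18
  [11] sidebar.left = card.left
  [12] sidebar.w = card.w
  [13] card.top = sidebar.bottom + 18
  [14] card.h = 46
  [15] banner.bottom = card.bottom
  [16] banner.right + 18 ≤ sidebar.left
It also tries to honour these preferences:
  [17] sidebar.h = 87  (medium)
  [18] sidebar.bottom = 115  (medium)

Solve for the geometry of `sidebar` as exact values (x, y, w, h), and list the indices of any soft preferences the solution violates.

1. sidebar.x = 91  [toolbar.left = sidebar.left]
2. sidebar.w = 223  [toolbar.w = sidebar.w]
3. sidebar.y = 61  [sidebar.top = toolbar.bottom + 18]
4. sidebar.h = 87  [card.top = sidebar.bottom + 18]

sidebar = (x=91, y=61, w=223, h=87)
violated soft preferences: 18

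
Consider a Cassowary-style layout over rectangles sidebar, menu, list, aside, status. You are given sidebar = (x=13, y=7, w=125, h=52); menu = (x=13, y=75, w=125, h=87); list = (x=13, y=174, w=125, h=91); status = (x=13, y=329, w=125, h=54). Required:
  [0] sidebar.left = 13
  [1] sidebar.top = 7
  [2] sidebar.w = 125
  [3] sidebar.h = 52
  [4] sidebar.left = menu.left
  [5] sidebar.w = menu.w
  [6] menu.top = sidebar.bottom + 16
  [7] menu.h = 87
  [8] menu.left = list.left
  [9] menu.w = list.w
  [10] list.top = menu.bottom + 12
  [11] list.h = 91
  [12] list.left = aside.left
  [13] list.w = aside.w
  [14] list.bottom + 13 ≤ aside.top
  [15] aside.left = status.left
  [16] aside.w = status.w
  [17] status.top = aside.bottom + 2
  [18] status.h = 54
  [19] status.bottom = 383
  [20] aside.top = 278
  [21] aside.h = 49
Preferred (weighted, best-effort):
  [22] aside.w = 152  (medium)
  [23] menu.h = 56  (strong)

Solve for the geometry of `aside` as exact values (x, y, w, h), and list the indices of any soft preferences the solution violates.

1. aside.x = 13  [list.left = aside.left]
2. aside.w = 125  [list.w = aside.w]
3. aside.y = 278  [aside.top = 278]
4. aside.h = 49  [aside.h = 49]

aside = (x=13, y=278, w=125, h=49)
violated soft preferences: 22, 23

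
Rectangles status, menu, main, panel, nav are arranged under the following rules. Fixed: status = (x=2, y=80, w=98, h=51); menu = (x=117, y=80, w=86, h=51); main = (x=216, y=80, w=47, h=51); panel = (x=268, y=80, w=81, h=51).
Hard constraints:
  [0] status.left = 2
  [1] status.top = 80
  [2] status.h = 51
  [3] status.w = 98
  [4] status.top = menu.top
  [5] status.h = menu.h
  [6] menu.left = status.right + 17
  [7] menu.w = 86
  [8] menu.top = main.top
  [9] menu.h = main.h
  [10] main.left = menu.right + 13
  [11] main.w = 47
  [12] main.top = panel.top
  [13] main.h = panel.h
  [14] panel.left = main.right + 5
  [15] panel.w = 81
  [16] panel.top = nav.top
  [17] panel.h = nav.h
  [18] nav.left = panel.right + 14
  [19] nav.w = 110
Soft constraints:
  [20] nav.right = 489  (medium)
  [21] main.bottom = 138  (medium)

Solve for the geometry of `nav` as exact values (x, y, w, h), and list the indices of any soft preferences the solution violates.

1. nav.y = 80  [panel.top = nav.top]
2. nav.h = 51  [panel.h = nav.h]
3. nav.x = 363  [nav.left = panel.right + 14]
4. nav.w = 110  [nav.w = 110]

nav = (x=363, y=80, w=110, h=51)
violated soft preferences: 20, 21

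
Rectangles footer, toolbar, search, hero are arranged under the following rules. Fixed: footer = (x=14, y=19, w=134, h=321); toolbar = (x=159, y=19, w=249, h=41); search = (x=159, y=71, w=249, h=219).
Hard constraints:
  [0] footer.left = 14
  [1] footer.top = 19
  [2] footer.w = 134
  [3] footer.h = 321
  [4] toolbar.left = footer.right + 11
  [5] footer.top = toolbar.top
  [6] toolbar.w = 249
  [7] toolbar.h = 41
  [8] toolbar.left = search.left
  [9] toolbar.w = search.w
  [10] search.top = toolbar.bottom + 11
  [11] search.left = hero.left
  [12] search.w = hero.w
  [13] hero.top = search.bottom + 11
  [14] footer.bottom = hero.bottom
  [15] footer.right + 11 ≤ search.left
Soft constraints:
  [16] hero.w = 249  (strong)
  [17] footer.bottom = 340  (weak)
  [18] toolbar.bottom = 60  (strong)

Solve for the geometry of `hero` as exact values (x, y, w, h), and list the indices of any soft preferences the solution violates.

1. hero.x = 159  [search.left = hero.left]
2. hero.w = 249  [search.w = hero.w]
3. hero.y = 301  [hero.top = search.bottom + 11]
4. hero.h = 39  [footer.bottom = hero.bottom]

hero = (x=159, y=301, w=249, h=39)
violated soft preferences: none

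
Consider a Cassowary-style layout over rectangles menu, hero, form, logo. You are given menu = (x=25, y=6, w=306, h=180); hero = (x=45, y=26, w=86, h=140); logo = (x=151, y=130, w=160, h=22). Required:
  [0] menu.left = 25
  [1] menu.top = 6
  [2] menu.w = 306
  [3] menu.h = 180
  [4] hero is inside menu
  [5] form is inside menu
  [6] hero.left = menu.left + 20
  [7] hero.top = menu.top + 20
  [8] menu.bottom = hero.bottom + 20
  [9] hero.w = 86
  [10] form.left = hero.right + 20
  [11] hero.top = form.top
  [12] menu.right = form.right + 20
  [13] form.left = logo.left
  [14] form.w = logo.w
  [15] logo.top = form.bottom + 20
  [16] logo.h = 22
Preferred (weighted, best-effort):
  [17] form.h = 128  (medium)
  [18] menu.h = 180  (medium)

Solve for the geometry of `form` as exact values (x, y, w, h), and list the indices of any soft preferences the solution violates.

1. form.x = 151  [form.left = hero.right + 20]
2. form.y = 26  [hero.top = form.top]
3. form.w = 160  [menu.right = form.right + 20]
4. form.h = 84  [logo.top = form.bottom + 20]

form = (x=151, y=26, w=160, h=84)
violated soft preferences: 17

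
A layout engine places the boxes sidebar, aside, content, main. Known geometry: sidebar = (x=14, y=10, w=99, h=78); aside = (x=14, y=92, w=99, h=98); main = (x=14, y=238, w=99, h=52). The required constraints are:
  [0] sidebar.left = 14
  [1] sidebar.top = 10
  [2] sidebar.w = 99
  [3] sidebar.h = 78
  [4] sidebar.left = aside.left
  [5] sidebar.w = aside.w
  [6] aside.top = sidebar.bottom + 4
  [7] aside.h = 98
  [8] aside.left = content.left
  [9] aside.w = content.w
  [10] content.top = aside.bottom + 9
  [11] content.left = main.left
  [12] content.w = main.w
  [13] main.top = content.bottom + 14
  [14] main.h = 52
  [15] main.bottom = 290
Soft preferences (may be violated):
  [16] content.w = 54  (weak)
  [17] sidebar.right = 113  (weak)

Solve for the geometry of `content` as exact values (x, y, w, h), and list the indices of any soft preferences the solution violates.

1. content.x = 14  [aside.left = content.left]
2. content.w = 99  [aside.w = content.w]
3. content.y = 199  [content.top = aside.bottom + 9]
4. content.h = 25  [main.top = content.bottom + 14]

content = (x=14, y=199, w=99, h=25)
violated soft preferences: 16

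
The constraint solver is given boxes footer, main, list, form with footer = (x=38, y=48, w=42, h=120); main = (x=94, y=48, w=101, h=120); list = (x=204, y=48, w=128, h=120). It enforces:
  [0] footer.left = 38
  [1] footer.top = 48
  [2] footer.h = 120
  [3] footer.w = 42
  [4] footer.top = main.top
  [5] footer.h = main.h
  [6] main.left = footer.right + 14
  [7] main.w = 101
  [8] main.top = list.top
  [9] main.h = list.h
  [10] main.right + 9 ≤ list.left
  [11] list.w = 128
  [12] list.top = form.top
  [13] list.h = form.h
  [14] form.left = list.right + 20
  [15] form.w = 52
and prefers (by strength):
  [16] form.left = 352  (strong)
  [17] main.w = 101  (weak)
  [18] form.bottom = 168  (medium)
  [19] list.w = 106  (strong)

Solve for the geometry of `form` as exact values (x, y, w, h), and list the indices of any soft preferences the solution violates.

1. form.y = 48  [list.top = form.top]
2. form.h = 120  [list.h = form.h]
3. form.x = 352  [form.left = list.right + 20]
4. form.w = 52  [form.w = 52]

form = (x=352, y=48, w=52, h=120)
violated soft preferences: 19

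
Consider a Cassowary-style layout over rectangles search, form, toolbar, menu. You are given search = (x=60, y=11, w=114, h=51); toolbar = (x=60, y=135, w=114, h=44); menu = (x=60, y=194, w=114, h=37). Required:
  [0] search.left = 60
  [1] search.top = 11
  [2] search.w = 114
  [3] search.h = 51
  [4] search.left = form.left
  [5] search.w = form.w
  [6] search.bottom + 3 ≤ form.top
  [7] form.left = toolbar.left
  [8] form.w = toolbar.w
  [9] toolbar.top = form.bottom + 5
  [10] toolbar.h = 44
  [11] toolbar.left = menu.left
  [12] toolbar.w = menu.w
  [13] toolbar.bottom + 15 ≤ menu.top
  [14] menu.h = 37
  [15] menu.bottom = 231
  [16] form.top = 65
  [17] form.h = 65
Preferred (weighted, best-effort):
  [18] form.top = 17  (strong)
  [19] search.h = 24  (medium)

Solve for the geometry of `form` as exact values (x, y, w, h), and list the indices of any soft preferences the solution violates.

form = (x=60, y=65, w=114, h=65)
violated soft preferences: 18, 19

1. form.x = 60  [search.left = form.left]
2. form.w = 114  [search.w = form.w]
3. form.y = 65  [form.top = 65]
4. form.h = 65  [form.h = 65]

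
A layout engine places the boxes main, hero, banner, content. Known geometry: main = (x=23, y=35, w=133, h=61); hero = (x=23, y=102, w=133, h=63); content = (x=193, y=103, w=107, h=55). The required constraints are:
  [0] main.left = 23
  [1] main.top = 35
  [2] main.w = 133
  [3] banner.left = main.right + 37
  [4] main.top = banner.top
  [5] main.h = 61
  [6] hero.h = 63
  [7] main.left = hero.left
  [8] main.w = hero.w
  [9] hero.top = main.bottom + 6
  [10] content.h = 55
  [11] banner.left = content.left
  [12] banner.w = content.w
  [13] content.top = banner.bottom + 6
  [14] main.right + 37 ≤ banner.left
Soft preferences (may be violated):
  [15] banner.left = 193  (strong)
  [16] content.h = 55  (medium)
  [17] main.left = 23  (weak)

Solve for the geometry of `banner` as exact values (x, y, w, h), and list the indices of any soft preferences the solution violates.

banner = (x=193, y=35, w=107, h=62)
violated soft preferences: none

1. banner.x = 193  [banner.left = main.right + 37]
2. banner.y = 35  [main.top = banner.top]
3. banner.w = 107  [banner.w = content.w]
4. banner.h = 62  [content.top = banner.bottom + 6]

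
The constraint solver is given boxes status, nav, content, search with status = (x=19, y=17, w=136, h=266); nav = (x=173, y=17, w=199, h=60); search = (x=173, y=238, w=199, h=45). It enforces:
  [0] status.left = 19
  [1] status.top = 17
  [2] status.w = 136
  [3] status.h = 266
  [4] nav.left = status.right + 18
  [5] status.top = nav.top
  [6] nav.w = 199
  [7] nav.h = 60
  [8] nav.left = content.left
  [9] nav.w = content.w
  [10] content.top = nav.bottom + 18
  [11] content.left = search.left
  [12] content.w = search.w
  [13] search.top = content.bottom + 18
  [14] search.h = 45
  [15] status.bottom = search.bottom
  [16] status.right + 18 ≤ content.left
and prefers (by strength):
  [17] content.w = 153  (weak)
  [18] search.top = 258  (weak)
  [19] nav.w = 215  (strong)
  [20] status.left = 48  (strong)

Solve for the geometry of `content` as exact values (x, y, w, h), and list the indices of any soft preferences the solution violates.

content = (x=173, y=95, w=199, h=125)
violated soft preferences: 17, 18, 19, 20

1. content.x = 173  [nav.left = content.left]
2. content.w = 199  [nav.w = content.w]
3. content.y = 95  [content.top = nav.bottom + 18]
4. content.h = 125  [search.top = content.bottom + 18]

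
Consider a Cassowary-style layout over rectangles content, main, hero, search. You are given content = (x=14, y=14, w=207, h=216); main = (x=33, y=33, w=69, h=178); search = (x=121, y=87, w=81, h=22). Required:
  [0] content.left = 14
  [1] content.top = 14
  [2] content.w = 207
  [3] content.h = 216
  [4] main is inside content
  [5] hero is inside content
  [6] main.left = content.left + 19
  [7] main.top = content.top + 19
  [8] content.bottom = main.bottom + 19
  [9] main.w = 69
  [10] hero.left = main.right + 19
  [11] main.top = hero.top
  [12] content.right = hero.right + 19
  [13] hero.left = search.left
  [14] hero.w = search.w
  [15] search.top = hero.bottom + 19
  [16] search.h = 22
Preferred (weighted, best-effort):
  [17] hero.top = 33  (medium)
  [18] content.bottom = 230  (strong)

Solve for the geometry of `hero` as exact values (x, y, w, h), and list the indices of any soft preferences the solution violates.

hero = (x=121, y=33, w=81, h=35)
violated soft preferences: none

1. hero.x = 121  [hero.left = main.right + 19]
2. hero.y = 33  [main.top = hero.top]
3. hero.w = 81  [content.right = hero.right + 19]
4. hero.h = 35  [search.top = hero.bottom + 19]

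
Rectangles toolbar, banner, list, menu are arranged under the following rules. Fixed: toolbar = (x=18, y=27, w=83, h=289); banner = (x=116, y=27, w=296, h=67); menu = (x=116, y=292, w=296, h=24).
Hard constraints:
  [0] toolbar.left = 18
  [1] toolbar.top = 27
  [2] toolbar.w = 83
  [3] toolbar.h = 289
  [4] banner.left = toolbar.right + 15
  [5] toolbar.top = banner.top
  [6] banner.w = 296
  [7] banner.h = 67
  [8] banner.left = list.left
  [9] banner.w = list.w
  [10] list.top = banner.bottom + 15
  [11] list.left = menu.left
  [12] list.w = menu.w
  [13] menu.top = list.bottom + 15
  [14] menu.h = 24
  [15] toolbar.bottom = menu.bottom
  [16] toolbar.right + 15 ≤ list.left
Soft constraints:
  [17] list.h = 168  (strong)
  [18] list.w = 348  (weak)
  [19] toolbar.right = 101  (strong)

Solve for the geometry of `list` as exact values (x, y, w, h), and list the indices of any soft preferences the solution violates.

list = (x=116, y=109, w=296, h=168)
violated soft preferences: 18

1. list.x = 116  [banner.left = list.left]
2. list.w = 296  [banner.w = list.w]
3. list.y = 109  [list.top = banner.bottom + 15]
4. list.h = 168  [menu.top = list.bottom + 15]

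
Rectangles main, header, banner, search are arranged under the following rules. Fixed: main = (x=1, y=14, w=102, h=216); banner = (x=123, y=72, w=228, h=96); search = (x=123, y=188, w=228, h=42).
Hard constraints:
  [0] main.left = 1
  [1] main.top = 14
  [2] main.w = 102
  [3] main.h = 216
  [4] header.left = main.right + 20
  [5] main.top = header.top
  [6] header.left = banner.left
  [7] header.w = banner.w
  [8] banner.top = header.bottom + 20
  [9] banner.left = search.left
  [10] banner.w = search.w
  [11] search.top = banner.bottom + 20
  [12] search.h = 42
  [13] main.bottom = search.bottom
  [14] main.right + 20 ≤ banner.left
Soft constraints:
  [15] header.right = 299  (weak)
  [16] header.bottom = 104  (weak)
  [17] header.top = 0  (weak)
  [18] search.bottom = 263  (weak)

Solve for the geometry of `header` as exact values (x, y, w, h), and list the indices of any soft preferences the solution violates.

1. header.x = 123  [header.left = main.right + 20]
2. header.y = 14  [main.top = header.top]
3. header.w = 228  [header.w = banner.w]
4. header.h = 38  [banner.top = header.bottom + 20]

header = (x=123, y=14, w=228, h=38)
violated soft preferences: 15, 16, 17, 18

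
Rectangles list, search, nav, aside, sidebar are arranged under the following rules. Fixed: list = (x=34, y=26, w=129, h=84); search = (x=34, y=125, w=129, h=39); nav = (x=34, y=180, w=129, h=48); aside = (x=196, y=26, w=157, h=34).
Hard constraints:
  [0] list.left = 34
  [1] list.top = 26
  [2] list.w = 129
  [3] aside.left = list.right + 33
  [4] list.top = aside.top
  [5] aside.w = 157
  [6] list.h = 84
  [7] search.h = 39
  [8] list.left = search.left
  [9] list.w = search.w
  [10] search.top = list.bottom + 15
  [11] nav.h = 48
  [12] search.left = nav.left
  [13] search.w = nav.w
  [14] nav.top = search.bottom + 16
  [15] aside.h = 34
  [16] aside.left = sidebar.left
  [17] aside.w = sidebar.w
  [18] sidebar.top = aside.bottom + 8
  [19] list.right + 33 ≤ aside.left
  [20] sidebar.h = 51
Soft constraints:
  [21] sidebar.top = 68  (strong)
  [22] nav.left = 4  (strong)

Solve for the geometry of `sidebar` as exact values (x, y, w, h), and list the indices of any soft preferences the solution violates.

sidebar = (x=196, y=68, w=157, h=51)
violated soft preferences: 22

1. sidebar.x = 196  [aside.left = sidebar.left]
2. sidebar.w = 157  [aside.w = sidebar.w]
3. sidebar.y = 68  [sidebar.top = aside.bottom + 8]
4. sidebar.h = 51  [sidebar.h = 51]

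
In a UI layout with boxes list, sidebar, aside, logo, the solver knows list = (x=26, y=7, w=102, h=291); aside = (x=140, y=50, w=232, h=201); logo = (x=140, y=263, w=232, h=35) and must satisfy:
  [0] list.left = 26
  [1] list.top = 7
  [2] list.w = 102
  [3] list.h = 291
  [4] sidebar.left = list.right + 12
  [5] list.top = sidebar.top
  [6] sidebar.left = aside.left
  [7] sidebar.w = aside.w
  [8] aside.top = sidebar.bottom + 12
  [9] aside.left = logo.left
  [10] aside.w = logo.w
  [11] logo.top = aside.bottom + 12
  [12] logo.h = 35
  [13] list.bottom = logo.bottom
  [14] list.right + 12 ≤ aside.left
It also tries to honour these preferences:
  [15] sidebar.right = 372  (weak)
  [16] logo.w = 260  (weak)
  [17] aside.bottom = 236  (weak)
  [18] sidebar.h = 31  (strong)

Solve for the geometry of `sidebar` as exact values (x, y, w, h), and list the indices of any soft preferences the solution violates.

sidebar = (x=140, y=7, w=232, h=31)
violated soft preferences: 16, 17

1. sidebar.x = 140  [sidebar.left = list.right + 12]
2. sidebar.y = 7  [list.top = sidebar.top]
3. sidebar.w = 232  [sidebar.w = aside.w]
4. sidebar.h = 31  [aside.top = sidebar.bottom + 12]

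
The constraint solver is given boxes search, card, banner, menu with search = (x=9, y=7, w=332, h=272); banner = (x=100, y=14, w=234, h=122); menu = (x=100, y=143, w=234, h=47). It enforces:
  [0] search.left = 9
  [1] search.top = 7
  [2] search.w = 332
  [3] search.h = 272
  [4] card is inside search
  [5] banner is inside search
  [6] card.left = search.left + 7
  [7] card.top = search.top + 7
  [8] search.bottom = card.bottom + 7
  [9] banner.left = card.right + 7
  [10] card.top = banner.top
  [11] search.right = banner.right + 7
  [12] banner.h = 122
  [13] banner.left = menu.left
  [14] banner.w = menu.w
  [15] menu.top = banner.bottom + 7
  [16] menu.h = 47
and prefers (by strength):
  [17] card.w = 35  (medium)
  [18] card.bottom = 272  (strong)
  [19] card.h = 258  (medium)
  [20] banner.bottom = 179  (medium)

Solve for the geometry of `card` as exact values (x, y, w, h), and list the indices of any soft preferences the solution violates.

card = (x=16, y=14, w=77, h=258)
violated soft preferences: 17, 20

1. card.x = 16  [card.left = search.left + 7]
2. card.y = 14  [card.top = search.top + 7]
3. card.h = 258  [search.bottom = card.bottom + 7]
4. card.w = 77  [banner.left = card.right + 7]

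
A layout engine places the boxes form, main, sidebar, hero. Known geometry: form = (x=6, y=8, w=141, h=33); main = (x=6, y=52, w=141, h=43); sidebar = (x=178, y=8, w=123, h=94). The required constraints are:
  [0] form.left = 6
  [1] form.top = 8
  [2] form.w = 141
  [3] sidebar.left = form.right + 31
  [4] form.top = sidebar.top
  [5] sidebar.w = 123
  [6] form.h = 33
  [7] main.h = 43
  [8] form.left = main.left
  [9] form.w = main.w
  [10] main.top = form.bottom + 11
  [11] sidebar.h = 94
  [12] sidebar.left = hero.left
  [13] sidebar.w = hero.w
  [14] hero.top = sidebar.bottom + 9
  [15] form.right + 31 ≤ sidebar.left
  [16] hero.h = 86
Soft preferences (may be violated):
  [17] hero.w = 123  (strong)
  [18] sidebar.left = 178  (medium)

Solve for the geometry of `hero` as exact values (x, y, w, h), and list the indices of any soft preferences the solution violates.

hero = (x=178, y=111, w=123, h=86)
violated soft preferences: none

1. hero.x = 178  [sidebar.left = hero.left]
2. hero.w = 123  [sidebar.w = hero.w]
3. hero.y = 111  [hero.top = sidebar.bottom + 9]
4. hero.h = 86  [hero.h = 86]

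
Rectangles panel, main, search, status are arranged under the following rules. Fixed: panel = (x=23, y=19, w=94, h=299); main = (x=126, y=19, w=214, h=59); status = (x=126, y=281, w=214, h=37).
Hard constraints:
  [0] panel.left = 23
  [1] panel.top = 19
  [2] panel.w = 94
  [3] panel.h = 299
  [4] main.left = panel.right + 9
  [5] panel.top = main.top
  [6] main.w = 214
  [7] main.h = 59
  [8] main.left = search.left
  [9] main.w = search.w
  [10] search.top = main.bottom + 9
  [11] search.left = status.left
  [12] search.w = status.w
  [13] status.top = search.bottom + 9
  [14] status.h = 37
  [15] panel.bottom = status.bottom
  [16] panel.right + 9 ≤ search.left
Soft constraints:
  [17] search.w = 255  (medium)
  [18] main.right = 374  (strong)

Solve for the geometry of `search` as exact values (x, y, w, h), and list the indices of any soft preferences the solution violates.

1. search.x = 126  [main.left = search.left]
2. search.w = 214  [main.w = search.w]
3. search.y = 87  [search.top = main.bottom + 9]
4. search.h = 185  [status.top = search.bottom + 9]

search = (x=126, y=87, w=214, h=185)
violated soft preferences: 17, 18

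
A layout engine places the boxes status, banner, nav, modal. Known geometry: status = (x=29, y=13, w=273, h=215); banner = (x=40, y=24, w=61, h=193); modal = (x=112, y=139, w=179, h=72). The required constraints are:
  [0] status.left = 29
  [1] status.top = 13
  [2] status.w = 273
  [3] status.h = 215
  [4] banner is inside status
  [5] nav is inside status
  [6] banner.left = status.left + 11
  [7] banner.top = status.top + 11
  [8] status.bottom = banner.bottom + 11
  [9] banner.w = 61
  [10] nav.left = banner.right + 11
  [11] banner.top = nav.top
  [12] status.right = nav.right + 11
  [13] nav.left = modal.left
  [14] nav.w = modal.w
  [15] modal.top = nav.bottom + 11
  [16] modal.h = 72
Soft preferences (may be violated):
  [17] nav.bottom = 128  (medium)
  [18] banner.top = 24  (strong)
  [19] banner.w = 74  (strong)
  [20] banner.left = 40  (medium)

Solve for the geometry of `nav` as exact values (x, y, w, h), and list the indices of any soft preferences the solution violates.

nav = (x=112, y=24, w=179, h=104)
violated soft preferences: 19

1. nav.x = 112  [nav.left = banner.right + 11]
2. nav.y = 24  [banner.top = nav.top]
3. nav.w = 179  [status.right = nav.right + 11]
4. nav.h = 104  [modal.top = nav.bottom + 11]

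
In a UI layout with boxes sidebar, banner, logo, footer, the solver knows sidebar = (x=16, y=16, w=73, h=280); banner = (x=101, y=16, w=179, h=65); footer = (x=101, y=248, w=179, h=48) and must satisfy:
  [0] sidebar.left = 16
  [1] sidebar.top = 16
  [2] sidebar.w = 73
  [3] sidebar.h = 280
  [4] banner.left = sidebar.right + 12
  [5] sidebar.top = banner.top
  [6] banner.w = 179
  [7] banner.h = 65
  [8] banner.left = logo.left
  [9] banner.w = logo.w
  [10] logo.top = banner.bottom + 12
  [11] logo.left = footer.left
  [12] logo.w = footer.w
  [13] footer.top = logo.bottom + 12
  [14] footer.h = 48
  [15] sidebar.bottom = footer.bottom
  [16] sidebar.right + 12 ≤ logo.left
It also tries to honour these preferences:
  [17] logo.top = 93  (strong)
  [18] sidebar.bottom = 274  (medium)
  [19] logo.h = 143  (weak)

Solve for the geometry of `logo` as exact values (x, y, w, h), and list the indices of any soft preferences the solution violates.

logo = (x=101, y=93, w=179, h=143)
violated soft preferences: 18

1. logo.x = 101  [banner.left = logo.left]
2. logo.w = 179  [banner.w = logo.w]
3. logo.y = 93  [logo.top = banner.bottom + 12]
4. logo.h = 143  [footer.top = logo.bottom + 12]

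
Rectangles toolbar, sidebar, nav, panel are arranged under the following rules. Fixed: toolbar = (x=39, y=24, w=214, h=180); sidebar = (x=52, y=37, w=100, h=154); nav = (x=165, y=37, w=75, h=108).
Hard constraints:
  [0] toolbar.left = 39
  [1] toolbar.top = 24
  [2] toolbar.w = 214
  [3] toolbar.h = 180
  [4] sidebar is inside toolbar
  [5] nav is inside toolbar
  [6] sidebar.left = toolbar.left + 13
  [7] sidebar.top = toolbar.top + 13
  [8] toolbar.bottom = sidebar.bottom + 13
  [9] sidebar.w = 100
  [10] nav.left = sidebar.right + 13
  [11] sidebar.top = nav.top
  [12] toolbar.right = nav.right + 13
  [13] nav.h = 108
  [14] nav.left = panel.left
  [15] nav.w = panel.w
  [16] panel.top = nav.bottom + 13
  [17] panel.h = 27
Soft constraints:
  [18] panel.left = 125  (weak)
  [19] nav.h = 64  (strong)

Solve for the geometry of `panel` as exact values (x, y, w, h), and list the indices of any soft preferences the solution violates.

1. panel.x = 165  [nav.left = panel.left]
2. panel.w = 75  [nav.w = panel.w]
3. panel.y = 158  [panel.top = nav.bottom + 13]
4. panel.h = 27  [panel.h = 27]

panel = (x=165, y=158, w=75, h=27)
violated soft preferences: 18, 19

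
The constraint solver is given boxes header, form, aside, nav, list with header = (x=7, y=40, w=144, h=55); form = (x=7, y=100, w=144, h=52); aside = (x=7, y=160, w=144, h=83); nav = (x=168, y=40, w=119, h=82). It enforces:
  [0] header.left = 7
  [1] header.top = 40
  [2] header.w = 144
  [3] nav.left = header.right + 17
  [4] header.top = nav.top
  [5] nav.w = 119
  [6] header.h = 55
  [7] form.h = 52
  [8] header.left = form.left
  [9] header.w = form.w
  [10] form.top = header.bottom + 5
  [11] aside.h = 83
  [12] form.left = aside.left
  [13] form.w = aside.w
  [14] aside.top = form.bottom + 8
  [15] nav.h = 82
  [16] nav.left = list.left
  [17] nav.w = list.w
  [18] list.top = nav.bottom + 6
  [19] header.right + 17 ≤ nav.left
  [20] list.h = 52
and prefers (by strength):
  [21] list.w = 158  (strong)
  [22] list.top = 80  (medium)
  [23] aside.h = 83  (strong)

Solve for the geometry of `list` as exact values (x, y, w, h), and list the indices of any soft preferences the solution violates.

list = (x=168, y=128, w=119, h=52)
violated soft preferences: 21, 22

1. list.x = 168  [nav.left = list.left]
2. list.w = 119  [nav.w = list.w]
3. list.y = 128  [list.top = nav.bottom + 6]
4. list.h = 52  [list.h = 52]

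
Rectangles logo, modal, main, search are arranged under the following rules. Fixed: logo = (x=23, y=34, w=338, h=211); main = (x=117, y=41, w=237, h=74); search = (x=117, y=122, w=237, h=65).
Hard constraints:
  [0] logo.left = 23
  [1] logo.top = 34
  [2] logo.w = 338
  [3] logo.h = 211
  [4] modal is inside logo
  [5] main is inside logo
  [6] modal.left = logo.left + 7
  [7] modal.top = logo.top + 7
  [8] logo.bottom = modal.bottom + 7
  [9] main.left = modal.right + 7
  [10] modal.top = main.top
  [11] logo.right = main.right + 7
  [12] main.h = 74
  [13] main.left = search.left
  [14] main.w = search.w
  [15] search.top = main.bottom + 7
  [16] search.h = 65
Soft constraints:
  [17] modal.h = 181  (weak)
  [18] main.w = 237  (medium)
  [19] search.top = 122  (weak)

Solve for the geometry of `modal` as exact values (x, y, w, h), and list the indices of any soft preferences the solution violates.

modal = (x=30, y=41, w=80, h=197)
violated soft preferences: 17

1. modal.x = 30  [modal.left = logo.left + 7]
2. modal.y = 41  [modal.top = logo.top + 7]
3. modal.h = 197  [logo.bottom = modal.bottom + 7]
4. modal.w = 80  [main.left = modal.right + 7]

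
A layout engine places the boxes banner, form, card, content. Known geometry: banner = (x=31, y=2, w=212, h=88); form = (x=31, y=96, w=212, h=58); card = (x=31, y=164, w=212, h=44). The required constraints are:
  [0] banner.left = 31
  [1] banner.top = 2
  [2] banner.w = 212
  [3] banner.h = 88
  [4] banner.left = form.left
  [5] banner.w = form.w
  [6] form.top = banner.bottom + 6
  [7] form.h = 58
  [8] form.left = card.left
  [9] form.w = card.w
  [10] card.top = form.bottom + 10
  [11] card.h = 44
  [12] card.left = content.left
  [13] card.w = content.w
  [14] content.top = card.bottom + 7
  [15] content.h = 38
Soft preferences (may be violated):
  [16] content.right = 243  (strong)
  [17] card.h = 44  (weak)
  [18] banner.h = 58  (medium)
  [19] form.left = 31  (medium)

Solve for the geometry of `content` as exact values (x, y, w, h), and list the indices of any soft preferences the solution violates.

content = (x=31, y=215, w=212, h=38)
violated soft preferences: 18

1. content.x = 31  [card.left = content.left]
2. content.w = 212  [card.w = content.w]
3. content.y = 215  [content.top = card.bottom + 7]
4. content.h = 38  [content.h = 38]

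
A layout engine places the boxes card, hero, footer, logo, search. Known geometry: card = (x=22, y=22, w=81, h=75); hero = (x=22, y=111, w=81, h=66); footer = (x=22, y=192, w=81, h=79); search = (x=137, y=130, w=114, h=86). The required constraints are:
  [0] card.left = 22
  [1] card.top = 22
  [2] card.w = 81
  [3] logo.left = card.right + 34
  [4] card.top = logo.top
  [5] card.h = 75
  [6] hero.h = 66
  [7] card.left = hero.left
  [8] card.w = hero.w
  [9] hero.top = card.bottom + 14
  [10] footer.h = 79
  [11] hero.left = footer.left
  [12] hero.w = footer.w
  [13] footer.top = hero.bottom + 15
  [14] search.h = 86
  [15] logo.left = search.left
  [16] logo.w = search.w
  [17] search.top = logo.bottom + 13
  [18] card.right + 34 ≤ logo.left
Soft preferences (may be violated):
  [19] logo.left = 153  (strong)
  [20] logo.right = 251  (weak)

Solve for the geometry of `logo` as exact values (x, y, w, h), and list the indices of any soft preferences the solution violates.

1. logo.x = 137  [logo.left = card.right + 34]
2. logo.y = 22  [card.top = logo.top]
3. logo.w = 114  [logo.w = search.w]
4. logo.h = 95  [search.top = logo.bottom + 13]

logo = (x=137, y=22, w=114, h=95)
violated soft preferences: 19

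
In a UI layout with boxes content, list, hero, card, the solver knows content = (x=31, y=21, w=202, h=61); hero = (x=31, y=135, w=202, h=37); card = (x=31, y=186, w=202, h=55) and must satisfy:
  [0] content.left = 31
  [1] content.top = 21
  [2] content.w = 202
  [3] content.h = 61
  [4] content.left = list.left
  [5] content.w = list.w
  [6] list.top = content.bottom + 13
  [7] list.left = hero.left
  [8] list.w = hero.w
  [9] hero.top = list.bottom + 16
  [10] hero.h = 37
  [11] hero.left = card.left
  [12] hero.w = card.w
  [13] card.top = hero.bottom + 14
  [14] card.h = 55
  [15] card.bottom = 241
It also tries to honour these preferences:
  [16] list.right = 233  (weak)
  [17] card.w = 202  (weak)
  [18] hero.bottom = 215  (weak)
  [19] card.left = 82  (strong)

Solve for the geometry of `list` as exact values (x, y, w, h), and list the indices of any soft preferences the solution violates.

1. list.x = 31  [content.left = list.left]
2. list.w = 202  [content.w = list.w]
3. list.y = 95  [list.top = content.bottom + 13]
4. list.h = 24  [hero.top = list.bottom + 16]

list = (x=31, y=95, w=202, h=24)
violated soft preferences: 18, 19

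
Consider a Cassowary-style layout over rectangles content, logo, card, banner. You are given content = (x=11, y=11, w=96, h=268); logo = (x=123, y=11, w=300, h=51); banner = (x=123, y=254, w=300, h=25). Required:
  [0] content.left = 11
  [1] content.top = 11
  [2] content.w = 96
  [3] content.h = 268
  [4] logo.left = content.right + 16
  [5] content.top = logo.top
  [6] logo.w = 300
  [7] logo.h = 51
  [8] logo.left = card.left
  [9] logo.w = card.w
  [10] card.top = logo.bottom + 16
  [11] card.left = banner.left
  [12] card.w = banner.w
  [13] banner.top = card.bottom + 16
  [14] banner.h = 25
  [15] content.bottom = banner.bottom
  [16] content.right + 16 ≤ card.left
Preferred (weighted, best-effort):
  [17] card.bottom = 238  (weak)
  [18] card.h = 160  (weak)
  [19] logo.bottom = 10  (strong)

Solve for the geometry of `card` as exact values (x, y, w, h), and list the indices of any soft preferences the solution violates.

card = (x=123, y=78, w=300, h=160)
violated soft preferences: 19

1. card.x = 123  [logo.left = card.left]
2. card.w = 300  [logo.w = card.w]
3. card.y = 78  [card.top = logo.bottom + 16]
4. card.h = 160  [banner.top = card.bottom + 16]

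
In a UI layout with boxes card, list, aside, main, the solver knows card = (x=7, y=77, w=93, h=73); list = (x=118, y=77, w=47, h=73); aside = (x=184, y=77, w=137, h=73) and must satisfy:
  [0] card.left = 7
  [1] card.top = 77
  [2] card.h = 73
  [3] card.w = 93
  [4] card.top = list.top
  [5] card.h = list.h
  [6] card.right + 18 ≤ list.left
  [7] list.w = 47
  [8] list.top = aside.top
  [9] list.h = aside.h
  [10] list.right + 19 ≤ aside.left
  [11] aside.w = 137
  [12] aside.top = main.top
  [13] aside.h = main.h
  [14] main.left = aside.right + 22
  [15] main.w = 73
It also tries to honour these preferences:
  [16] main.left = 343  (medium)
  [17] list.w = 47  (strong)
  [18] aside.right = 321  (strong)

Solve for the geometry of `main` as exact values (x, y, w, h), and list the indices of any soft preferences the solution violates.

main = (x=343, y=77, w=73, h=73)
violated soft preferences: none

1. main.y = 77  [aside.top = main.top]
2. main.h = 73  [aside.h = main.h]
3. main.x = 343  [main.left = aside.right + 22]
4. main.w = 73  [main.w = 73]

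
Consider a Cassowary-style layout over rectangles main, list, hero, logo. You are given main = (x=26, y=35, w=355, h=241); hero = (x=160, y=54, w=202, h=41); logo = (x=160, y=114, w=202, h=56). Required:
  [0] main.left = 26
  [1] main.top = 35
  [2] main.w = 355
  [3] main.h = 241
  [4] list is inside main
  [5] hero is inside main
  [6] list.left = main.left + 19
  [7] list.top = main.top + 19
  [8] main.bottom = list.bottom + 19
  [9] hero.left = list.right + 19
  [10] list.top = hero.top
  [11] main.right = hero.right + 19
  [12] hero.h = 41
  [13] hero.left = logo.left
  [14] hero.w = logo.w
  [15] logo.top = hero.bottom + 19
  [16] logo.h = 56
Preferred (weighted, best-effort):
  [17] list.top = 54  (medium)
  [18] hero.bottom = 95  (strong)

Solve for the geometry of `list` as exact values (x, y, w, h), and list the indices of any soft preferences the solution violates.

1. list.x = 45  [list.left = main.left + 19]
2. list.y = 54  [list.top = main.top + 19]
3. list.h = 203  [main.bottom = list.bottom + 19]
4. list.w = 96  [hero.left = list.right + 19]

list = (x=45, y=54, w=96, h=203)
violated soft preferences: none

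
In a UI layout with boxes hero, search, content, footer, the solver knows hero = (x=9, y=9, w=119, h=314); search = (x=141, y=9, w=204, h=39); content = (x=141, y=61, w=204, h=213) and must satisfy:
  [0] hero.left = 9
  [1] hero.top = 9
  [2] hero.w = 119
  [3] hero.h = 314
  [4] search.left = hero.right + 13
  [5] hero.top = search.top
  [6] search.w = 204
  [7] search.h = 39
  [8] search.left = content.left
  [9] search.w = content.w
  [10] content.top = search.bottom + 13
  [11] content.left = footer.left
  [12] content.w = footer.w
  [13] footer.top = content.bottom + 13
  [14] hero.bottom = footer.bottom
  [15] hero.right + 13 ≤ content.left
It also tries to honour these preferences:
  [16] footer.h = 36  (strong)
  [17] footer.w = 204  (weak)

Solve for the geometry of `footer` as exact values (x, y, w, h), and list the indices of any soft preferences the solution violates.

1. footer.x = 141  [content.left = footer.left]
2. footer.w = 204  [content.w = footer.w]
3. footer.y = 287  [footer.top = content.bottom + 13]
4. footer.h = 36  [hero.bottom = footer.bottom]

footer = (x=141, y=287, w=204, h=36)
violated soft preferences: none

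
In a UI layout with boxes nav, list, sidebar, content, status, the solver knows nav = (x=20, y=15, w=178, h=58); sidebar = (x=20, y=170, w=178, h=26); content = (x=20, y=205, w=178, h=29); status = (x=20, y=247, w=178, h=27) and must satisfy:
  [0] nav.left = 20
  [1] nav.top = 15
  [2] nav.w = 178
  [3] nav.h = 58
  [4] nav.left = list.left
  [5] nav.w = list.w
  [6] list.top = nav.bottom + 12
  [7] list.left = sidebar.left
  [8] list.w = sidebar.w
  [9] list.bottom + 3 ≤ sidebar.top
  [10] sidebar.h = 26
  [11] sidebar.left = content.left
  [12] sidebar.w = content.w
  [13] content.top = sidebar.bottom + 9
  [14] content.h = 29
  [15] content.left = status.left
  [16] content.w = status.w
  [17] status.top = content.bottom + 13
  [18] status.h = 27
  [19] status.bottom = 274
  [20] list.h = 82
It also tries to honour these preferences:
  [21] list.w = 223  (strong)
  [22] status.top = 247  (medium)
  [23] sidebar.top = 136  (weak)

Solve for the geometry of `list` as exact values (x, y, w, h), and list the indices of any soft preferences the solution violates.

list = (x=20, y=85, w=178, h=82)
violated soft preferences: 21, 23

1. list.x = 20  [nav.left = list.left]
2. list.w = 178  [nav.w = list.w]
3. list.y = 85  [list.top = nav.bottom + 12]
4. list.h = 82  [list.h = 82]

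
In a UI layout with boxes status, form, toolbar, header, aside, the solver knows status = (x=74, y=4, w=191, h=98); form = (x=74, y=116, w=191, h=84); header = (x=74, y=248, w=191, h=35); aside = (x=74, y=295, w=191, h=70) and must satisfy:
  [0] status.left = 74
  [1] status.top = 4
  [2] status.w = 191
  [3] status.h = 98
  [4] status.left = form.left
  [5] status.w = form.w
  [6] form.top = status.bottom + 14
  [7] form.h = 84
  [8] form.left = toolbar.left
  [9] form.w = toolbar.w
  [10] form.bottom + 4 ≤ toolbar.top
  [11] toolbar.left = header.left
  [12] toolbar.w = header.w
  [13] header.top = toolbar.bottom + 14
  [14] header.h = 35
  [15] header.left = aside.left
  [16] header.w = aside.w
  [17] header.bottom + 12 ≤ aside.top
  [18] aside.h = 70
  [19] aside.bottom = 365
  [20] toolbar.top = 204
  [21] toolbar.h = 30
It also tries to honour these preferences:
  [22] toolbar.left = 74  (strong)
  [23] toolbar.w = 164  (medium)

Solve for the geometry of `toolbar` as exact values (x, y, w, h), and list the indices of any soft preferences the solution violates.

toolbar = (x=74, y=204, w=191, h=30)
violated soft preferences: 23

1. toolbar.x = 74  [form.left = toolbar.left]
2. toolbar.w = 191  [form.w = toolbar.w]
3. toolbar.y = 204  [toolbar.top = 204]
4. toolbar.h = 30  [toolbar.h = 30]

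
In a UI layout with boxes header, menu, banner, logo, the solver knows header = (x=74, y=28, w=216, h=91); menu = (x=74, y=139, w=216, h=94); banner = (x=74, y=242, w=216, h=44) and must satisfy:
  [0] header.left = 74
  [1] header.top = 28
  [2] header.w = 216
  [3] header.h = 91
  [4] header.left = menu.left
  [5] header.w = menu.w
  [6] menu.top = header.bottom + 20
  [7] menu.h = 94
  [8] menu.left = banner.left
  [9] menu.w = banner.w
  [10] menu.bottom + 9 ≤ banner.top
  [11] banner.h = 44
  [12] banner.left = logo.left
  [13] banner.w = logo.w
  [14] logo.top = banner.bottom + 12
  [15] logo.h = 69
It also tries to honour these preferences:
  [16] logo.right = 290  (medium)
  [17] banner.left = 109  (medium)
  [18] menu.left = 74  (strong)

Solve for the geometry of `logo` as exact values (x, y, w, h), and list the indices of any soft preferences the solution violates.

logo = (x=74, y=298, w=216, h=69)
violated soft preferences: 17

1. logo.x = 74  [banner.left = logo.left]
2. logo.w = 216  [banner.w = logo.w]
3. logo.y = 298  [logo.top = banner.bottom + 12]
4. logo.h = 69  [logo.h = 69]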